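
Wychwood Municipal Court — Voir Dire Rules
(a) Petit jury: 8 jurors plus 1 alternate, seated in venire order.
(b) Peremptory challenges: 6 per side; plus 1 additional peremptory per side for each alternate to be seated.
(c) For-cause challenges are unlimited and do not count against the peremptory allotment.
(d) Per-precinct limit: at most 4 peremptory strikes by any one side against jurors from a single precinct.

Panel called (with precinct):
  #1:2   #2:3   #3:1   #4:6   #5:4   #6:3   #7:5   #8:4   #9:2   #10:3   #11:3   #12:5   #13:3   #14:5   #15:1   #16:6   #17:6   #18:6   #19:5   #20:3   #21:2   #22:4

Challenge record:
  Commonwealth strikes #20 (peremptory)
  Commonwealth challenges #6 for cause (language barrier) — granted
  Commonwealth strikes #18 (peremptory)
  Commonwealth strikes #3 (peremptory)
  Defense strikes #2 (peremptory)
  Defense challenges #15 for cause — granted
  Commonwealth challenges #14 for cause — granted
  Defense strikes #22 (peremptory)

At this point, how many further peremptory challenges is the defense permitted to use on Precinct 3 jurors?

Defense peremptories so far: #2, #22 — 2 of 7 used, 5 left overall.
Against Precinct 3: #2 — 1 used; per-precinct cap 4 leaves 3.
Binding limit: min(5, 3) = 3.

3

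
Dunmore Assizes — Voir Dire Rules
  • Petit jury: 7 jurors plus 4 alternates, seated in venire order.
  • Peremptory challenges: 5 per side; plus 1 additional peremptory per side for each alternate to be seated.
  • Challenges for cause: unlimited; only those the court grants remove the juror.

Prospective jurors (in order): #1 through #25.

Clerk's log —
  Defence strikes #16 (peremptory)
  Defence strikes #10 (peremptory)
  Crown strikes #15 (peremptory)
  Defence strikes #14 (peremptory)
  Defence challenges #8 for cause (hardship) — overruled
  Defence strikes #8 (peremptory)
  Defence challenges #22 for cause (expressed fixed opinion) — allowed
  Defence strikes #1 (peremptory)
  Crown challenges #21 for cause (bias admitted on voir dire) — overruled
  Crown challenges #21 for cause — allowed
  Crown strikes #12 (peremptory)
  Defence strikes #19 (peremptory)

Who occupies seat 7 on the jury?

9

Removed: #1, #8, #10, #12, #14, #15, #16, #19, #21, #22.
Seating in order: seats 1–7 → #2, #3, #4, #5, #6, #7, #9; alternates → #11, #13, #17, #18.
So seat 7 is #9.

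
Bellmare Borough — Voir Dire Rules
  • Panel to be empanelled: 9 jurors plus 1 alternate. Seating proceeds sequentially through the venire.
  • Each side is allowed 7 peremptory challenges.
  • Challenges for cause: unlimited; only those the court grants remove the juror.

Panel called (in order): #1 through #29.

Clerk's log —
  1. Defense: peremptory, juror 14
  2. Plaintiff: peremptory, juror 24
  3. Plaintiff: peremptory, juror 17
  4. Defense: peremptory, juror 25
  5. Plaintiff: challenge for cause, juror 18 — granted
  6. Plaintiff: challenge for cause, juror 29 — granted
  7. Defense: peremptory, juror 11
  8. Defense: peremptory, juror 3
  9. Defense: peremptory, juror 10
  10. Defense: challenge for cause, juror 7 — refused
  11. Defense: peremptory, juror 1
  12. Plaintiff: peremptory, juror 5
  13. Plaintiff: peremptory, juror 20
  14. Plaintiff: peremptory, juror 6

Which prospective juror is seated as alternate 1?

19

Removed: #1, #3, #5, #6, #10, #11, #14, #17, #18, #20, #24, #25, #29. (#7 stays — for-cause denied.)
Seating in order: seats 1–9 → #2, #4, #7, #8, #9, #12, #13, #15, #16; alternates → #19.
So alternate 1 is #19.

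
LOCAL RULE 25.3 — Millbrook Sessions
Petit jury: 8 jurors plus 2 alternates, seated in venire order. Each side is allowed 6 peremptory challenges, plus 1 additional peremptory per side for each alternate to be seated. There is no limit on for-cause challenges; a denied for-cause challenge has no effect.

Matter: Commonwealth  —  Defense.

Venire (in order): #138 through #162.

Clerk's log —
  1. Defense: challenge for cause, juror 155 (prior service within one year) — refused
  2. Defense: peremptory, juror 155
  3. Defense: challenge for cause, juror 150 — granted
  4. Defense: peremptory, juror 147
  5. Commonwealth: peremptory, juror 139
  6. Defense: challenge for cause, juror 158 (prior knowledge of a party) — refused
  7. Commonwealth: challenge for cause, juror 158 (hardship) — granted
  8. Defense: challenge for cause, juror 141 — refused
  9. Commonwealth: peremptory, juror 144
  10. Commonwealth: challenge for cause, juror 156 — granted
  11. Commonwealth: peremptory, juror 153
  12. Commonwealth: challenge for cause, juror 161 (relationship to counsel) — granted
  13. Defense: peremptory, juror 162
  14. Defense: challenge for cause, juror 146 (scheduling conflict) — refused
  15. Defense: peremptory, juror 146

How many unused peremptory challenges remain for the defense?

4

Defense allotment: 6 base + 1 × 2 alternates = 8.
Defense peremptories used: #155, #147, #162, #146 — 4 (for-cause on #155, #150, #158, #141, #146 don't count).
Remaining: 8 − 4 = 4.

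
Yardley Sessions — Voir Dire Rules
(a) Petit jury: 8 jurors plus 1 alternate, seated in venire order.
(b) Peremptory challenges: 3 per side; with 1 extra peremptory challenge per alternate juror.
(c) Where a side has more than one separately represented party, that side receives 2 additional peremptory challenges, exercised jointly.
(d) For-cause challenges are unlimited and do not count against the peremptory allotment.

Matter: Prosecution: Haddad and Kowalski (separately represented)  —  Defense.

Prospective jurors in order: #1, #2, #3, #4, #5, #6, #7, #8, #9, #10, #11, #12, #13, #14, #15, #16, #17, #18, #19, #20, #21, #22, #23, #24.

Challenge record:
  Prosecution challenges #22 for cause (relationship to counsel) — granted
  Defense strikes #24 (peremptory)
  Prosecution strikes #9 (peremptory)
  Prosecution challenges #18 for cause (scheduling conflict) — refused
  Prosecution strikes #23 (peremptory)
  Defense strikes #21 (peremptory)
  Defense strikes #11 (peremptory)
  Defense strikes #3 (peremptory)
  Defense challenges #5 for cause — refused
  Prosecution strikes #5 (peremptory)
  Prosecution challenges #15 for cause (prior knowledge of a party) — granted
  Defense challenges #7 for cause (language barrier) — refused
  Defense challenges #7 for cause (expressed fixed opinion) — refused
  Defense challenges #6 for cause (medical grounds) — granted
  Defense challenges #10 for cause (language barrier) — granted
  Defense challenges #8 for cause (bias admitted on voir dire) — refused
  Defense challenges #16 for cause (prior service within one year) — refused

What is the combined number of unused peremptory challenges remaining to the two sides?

Prosecution allotment: 3 base + 1 × 1 alternate + 2 multi-party = 6. Defense allotment: 3 base + 1 × 1 alternate = 4.
Prosecution peremptories used: #9, #23, #5 — 3 (for-cause on #22, #18, #15 don't count).
Defense peremptories used: #24, #21, #11, #3 — 4 (for-cause on #5, #7, #7, #6, #10, #8, #16 don't count).
Remaining: (6 − 3) + (4 − 4) = 3.

3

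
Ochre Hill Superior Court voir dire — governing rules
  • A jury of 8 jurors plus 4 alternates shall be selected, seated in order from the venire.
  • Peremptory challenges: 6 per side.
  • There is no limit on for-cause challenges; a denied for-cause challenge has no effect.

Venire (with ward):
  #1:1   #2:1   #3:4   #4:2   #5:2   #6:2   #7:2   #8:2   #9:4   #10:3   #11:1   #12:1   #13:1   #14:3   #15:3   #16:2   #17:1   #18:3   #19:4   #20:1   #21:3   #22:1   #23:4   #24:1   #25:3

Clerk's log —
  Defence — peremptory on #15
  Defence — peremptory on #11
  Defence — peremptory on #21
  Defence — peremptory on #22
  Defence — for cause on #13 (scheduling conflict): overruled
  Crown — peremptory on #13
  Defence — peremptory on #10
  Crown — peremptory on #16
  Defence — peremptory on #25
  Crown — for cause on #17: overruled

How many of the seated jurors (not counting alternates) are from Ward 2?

5

Removed: #10, #11, #13, #15, #16, #21, #22, #25.
Seated jurors 1–8: #1, #2, #3, #4, #5, #6, #7, #8 (alternates #9, #12, #14, #17 not counted).
Of those, in Ward 2: #4, #5, #6, #7, #8 → 5.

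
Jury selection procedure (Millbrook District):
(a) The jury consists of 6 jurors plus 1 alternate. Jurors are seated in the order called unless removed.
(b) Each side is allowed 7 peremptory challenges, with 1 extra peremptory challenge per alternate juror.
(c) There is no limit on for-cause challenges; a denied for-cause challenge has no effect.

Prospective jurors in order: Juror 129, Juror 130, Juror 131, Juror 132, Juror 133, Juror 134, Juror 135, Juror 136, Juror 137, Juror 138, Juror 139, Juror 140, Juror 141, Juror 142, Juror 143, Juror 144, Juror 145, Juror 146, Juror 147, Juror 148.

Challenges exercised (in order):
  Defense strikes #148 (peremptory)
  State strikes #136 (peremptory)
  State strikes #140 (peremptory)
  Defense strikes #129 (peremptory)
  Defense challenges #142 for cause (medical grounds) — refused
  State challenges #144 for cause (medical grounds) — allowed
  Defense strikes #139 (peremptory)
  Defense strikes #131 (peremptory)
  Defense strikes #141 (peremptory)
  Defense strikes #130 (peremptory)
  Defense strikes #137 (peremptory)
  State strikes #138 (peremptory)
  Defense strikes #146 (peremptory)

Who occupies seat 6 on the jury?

143

Removed: #129, #130, #131, #136, #137, #138, #139, #140, #141, #144, #146, #148. (#142 stays — for-cause denied.)
Seating in order: seats 1–6 → #132, #133, #134, #135, #142, #143; alternates → #145.
So seat 6 is #143.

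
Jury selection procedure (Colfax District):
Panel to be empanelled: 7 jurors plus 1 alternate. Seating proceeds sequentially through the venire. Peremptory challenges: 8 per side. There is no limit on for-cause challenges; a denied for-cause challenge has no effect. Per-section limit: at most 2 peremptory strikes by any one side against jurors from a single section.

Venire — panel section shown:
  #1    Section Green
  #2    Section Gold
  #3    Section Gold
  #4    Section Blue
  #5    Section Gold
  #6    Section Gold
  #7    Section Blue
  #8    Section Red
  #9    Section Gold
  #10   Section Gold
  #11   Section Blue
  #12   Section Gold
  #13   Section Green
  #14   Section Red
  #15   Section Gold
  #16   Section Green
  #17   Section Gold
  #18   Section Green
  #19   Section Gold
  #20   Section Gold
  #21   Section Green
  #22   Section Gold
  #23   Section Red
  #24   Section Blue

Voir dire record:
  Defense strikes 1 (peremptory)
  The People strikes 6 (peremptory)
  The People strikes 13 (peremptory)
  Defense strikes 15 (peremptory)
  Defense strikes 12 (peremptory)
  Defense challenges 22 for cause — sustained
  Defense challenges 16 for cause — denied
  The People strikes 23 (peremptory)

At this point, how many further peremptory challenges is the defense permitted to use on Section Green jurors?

1

Defense peremptories so far: #1, #15, #12 — 3 of 8 used, 5 left overall.
Against Section Green: #1 — 1 used; per-section cap 2 leaves 1.
Binding limit: min(5, 1) = 1.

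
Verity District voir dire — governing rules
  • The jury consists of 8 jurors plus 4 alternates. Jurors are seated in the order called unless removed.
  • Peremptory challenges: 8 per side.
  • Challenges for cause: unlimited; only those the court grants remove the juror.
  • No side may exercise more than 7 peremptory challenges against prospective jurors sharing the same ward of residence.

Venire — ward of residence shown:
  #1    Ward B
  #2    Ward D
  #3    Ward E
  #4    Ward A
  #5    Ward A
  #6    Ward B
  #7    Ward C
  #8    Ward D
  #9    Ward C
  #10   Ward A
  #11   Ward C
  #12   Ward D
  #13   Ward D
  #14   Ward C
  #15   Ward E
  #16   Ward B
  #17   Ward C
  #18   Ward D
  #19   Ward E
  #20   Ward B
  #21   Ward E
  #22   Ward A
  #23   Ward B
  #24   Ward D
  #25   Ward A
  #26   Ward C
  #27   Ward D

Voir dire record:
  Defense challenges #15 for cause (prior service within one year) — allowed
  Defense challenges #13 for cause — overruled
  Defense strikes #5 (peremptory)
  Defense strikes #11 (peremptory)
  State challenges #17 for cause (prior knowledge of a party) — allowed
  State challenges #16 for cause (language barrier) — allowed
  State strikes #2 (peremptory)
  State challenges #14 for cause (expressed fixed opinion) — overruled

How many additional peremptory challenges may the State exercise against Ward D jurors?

6

State peremptories so far: #2 — 1 of 8 used, 7 left overall.
Against Ward D: #2 — 1 used; per-ward cap 7 leaves 6.
Binding limit: min(7, 6) = 6.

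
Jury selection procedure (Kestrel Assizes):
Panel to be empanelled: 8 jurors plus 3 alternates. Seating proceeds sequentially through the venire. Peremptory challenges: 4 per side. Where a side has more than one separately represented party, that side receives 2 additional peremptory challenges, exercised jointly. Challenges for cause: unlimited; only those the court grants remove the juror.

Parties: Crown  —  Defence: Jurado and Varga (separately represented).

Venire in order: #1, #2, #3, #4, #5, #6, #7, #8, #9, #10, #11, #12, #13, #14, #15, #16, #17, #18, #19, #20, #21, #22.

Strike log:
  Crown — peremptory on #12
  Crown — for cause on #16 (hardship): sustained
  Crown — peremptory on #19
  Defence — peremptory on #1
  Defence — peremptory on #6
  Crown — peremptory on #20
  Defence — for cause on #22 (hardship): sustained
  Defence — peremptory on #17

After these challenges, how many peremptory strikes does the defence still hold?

3

Defence allotment: 4 base + 2 multi-party = 6.
Defence peremptories used: #1, #6, #17 — 3 (the for-cause on #22 doesn't count).
Remaining: 6 − 3 = 3.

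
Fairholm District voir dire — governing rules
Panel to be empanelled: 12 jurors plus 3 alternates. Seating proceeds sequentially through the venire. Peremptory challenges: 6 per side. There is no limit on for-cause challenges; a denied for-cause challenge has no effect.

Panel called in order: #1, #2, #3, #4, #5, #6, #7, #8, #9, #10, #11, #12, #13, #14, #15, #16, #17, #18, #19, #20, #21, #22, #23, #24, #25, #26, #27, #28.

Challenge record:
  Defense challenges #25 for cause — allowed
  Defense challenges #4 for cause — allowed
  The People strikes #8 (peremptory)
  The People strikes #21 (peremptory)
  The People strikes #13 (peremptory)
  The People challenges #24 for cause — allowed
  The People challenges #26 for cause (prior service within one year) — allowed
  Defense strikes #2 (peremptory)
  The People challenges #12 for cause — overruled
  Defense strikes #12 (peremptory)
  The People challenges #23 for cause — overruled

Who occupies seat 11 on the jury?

Removed: #2, #4, #8, #12, #13, #21, #24, #25, #26. (#23 stays — for-cause denied.)
Seating in order: seats 1–12 → #1, #3, #5, #6, #7, #9, #10, #11, #14, #15, #16, #17; alternates → #18, #19, #20.
So seat 11 is #16.

16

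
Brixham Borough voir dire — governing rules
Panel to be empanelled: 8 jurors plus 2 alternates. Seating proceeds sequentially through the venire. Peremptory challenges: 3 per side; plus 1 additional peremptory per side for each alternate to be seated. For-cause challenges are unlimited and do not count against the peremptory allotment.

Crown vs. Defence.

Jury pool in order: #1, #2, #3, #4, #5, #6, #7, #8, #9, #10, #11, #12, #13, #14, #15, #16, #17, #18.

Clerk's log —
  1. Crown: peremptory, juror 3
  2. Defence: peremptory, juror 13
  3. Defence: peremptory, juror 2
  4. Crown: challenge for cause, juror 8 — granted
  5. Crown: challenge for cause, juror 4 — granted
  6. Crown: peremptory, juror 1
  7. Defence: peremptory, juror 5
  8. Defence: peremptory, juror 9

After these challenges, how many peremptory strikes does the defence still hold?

1

Defence allotment: 3 base + 1 × 2 alternates = 5.
Defence peremptories used: #13, #2, #5, #9 — 4.
Remaining: 5 − 4 = 1.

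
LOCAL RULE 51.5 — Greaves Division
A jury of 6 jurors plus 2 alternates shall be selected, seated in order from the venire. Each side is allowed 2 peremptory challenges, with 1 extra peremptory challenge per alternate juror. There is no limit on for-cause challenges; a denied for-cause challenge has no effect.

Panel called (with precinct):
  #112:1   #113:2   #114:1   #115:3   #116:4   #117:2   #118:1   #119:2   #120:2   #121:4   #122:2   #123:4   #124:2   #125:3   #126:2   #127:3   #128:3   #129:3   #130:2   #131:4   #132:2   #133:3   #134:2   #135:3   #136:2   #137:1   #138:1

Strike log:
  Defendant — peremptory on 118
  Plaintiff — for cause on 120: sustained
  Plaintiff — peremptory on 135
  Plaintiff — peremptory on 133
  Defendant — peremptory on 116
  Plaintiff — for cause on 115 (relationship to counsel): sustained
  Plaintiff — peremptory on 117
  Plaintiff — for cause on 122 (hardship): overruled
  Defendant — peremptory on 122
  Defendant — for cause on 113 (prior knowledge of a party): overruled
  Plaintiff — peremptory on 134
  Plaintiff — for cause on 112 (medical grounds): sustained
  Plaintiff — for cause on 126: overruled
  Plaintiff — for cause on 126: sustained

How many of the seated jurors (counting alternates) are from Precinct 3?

Removed: #112, #115, #116, #117, #118, #120, #122, #126, #133, #134, #135.
Seated (8 incl. alternates): #113, #114, #119, #121, #123, #124, #125, #127.
Of those, in Precinct 3: #125, #127 → 2.

2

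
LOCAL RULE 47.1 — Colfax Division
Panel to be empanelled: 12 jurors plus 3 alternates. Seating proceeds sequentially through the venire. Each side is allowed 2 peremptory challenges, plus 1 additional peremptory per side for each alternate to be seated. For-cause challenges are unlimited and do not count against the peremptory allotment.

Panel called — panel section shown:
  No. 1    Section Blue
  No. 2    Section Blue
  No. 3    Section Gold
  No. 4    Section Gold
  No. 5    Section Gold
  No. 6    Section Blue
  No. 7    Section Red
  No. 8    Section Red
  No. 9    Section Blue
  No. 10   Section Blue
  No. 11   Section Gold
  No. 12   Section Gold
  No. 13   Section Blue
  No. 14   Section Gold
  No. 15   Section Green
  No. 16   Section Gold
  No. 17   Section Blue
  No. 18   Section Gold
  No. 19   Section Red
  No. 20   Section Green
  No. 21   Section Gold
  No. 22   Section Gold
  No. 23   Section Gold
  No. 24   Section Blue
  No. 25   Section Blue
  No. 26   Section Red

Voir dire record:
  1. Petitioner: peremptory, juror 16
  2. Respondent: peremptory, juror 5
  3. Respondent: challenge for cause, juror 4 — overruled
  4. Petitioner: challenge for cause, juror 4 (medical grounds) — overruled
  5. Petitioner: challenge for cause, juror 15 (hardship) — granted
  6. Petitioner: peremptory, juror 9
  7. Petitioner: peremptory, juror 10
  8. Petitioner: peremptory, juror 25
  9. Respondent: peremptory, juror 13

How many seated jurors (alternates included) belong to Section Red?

Removed: #5, #9, #10, #13, #15, #16, #25.
Seated (15 incl. alternates): #1, #2, #3, #4, #6, #7, #8, #11, #12, #14, #17, #18, #19, #20, #21.
Of those, in Section Red: #7, #8, #19 → 3.

3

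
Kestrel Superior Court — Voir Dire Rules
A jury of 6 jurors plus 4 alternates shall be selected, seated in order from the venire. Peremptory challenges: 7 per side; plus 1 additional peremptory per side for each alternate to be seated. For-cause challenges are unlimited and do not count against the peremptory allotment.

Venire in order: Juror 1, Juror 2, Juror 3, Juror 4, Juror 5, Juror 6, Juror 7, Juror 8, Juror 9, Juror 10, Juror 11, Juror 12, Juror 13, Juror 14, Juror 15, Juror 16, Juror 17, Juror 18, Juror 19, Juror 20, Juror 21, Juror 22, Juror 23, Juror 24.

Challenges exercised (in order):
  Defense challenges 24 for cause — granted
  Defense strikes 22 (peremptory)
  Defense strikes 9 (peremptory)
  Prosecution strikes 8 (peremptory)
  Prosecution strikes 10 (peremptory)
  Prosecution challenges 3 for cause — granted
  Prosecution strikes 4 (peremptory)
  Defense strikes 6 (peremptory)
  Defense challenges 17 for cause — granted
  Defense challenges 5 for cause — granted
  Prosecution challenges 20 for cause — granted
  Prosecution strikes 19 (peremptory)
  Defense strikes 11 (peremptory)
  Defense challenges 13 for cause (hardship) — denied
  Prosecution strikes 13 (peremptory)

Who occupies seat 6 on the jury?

Removed: #3, #4, #5, #6, #8, #9, #10, #11, #13, #17, #19, #20, #22, #24.
Filling seats in venire order through position 6: #1, #2, #7, #12, #14, #15.
So seat 6 is #15.

15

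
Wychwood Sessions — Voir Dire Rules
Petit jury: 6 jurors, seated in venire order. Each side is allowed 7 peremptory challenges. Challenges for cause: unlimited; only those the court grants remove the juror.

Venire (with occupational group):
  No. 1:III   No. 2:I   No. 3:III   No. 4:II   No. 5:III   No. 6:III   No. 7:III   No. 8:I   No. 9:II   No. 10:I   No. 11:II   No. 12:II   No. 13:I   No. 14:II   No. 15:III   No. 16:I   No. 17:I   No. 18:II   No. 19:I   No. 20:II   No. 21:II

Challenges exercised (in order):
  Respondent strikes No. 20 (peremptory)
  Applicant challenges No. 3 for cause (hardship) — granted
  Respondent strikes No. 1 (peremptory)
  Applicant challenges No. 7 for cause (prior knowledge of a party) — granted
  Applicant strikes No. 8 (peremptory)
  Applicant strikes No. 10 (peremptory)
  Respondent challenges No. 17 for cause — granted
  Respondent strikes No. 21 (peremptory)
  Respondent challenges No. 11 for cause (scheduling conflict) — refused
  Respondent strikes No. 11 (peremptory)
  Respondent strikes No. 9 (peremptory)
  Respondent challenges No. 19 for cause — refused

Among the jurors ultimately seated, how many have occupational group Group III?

2

Removed: #1, #3, #7, #8, #9, #10, #11, #17, #20, #21.
Seated jurors 1–6: #2, #4, #5, #6, #12, #13.
Of those, in Group III: #5, #6 → 2.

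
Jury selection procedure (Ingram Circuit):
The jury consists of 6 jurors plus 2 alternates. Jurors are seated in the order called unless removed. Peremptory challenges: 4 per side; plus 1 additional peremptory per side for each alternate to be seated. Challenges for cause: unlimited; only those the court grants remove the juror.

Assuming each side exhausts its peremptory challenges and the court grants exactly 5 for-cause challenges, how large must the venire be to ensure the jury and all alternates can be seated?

Seats to fill: 6 + 2 alternates = 8.
Peremptories: 4 + 1×2 = 6 per side × 2 sides = 12.
For-cause removals: 5.
Minimum venire: 8 + 12 + 5 = 25.

25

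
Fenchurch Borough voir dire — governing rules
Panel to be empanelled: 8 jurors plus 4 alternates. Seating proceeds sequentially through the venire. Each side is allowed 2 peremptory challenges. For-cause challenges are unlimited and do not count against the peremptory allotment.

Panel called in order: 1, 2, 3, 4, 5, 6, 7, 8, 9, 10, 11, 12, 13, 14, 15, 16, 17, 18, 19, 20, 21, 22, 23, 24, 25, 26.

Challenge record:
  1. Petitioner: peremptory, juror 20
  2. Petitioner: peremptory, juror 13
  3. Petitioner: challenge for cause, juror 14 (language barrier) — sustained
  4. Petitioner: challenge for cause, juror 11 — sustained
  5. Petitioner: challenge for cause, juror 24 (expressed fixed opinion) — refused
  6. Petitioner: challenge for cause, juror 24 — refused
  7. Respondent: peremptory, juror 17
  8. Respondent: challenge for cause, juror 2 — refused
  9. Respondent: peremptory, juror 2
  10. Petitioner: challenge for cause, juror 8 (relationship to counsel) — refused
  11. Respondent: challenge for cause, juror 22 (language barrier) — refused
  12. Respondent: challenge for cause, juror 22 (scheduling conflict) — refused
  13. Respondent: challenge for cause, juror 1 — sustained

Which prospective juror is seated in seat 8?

Removed: #1, #2, #11, #13, #14, #17, #20. (#8, #22, #24 stay — for-cause denied.)
Seating in order: seats 1–8 → #3, #4, #5, #6, #7, #8, #9, #10; alternates → #12, #15, #16, #18.
So seat 8 is #10.

10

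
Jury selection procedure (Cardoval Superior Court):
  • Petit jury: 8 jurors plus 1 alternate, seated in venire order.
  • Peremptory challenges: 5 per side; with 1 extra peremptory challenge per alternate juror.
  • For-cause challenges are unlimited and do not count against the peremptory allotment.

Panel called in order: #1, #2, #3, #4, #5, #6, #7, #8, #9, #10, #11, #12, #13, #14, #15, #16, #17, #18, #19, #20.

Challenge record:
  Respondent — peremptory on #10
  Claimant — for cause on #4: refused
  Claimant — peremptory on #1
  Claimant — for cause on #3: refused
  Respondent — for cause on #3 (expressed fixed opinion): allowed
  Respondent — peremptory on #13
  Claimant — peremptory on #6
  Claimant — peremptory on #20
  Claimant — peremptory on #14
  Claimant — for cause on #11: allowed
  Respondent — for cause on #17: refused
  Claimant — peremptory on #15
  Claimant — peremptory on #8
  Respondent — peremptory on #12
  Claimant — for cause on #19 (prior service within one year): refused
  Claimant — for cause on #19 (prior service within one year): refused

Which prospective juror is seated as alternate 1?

19

Removed: #1, #3, #6, #8, #10, #11, #12, #13, #14, #15, #20. (#4, #17, #19 stay — for-cause denied.)
Seating in order: seats 1–8 → #2, #4, #5, #7, #9, #16, #17, #18; alternates → #19.
So alternate 1 is #19.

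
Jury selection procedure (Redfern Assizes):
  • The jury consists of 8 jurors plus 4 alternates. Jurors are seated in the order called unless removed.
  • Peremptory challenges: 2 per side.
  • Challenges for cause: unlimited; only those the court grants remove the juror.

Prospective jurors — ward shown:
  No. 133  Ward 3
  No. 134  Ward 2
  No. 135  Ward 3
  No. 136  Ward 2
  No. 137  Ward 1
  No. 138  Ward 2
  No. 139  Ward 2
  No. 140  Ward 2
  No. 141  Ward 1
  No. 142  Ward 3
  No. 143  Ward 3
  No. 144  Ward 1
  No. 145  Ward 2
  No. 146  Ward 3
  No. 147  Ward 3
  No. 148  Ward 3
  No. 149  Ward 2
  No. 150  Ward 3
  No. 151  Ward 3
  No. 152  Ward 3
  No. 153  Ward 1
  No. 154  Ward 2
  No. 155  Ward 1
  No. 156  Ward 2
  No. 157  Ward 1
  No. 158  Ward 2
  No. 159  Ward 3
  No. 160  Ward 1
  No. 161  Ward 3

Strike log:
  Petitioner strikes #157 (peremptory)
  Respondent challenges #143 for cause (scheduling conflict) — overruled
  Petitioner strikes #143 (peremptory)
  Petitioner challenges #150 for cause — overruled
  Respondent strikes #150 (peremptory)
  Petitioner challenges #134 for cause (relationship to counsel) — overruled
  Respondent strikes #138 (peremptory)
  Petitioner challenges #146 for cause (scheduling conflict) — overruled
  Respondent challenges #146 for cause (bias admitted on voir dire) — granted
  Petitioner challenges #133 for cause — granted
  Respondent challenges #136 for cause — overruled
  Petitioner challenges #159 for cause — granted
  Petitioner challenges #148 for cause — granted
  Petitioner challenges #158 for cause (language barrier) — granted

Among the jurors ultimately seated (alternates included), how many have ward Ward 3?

3

Removed: #133, #138, #143, #146, #148, #150, #157, #158, #159.
Seated (12 incl. alternates): #134, #135, #136, #137, #139, #140, #141, #142, #144, #145, #147, #149.
Of those, in Ward 3: #135, #142, #147 → 3.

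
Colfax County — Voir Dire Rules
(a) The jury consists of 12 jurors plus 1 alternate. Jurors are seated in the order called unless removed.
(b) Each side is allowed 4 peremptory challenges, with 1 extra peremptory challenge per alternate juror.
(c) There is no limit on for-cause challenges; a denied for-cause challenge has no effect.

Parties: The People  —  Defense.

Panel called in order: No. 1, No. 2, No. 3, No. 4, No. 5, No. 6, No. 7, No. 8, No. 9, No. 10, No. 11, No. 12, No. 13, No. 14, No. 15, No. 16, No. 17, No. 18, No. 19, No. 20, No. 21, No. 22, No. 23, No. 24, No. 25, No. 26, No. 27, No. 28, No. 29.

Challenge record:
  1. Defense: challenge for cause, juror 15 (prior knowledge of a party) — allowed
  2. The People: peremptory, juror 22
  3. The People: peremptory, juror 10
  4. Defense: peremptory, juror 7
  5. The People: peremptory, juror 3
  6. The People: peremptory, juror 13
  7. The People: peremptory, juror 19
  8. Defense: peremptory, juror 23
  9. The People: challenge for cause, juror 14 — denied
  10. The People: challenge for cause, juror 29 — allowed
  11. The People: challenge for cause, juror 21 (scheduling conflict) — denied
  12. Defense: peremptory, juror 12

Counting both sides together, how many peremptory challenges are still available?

The People allotment: 4 base + 1 × 1 alternate = 5. Defense allotment: 4 base + 1 × 1 alternate = 5.
The People peremptories used: #22, #10, #3, #13, #19 — 5 (for-cause on #14, #29, #21 don't count).
Defense peremptories used: #7, #23, #12 — 3 (the for-cause on #15 doesn't count).
Remaining: (5 − 5) + (5 − 3) = 2.

2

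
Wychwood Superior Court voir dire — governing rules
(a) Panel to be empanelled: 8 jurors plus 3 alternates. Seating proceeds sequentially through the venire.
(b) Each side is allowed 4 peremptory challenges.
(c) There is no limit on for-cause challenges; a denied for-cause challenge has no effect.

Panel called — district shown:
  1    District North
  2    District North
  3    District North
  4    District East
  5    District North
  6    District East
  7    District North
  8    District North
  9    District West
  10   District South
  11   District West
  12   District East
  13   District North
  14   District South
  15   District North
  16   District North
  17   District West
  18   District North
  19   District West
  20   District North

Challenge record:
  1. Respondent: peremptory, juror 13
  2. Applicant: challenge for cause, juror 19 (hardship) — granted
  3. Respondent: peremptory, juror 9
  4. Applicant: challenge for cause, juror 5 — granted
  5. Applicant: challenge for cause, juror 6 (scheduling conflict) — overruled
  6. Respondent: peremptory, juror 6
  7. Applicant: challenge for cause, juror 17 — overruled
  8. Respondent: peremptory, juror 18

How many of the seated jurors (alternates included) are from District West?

Removed: #5, #6, #9, #13, #18, #19.
Seated (11 incl. alternates): #1, #2, #3, #4, #7, #8, #10, #11, #12, #14, #15.
Of those, in District West: #11 → 1.

1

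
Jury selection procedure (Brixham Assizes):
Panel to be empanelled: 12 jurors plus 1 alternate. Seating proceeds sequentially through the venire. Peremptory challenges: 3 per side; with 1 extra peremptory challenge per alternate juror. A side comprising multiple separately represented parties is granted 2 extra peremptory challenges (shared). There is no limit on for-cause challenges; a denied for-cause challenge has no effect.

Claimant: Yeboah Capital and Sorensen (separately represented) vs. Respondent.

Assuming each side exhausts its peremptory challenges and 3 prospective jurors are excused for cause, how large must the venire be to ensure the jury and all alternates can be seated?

Seats to fill: 12 + 1 alternates = 13.
Peremptories — Claimant: 3 + 1×1 + 2 = 6; Respondent: 3 + 1×1 = 4; total 10.
For-cause removals: 3.
Minimum venire: 13 + 10 + 3 = 26.

26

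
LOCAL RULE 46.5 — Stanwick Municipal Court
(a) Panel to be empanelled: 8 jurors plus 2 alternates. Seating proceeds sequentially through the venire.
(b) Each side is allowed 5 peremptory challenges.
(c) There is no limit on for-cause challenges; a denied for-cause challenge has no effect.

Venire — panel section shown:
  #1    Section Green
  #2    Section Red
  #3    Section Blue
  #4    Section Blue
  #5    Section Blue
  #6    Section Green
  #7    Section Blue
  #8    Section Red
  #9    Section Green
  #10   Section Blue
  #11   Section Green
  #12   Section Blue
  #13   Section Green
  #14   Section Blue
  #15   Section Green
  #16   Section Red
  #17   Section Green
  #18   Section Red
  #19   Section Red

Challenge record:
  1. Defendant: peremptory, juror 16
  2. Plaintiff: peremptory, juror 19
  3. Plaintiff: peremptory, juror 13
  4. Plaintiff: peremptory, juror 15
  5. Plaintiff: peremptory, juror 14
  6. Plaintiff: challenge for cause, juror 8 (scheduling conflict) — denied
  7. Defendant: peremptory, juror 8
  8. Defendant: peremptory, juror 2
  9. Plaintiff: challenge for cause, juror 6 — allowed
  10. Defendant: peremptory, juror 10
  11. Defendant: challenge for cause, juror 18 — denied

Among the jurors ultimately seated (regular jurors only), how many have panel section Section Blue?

5

Removed: #2, #6, #8, #10, #13, #14, #15, #16, #19.
Seated jurors 1–8: #1, #3, #4, #5, #7, #9, #11, #12 (alternates #17, #18 not counted).
Of those, in Section Blue: #3, #4, #5, #7, #12 → 5.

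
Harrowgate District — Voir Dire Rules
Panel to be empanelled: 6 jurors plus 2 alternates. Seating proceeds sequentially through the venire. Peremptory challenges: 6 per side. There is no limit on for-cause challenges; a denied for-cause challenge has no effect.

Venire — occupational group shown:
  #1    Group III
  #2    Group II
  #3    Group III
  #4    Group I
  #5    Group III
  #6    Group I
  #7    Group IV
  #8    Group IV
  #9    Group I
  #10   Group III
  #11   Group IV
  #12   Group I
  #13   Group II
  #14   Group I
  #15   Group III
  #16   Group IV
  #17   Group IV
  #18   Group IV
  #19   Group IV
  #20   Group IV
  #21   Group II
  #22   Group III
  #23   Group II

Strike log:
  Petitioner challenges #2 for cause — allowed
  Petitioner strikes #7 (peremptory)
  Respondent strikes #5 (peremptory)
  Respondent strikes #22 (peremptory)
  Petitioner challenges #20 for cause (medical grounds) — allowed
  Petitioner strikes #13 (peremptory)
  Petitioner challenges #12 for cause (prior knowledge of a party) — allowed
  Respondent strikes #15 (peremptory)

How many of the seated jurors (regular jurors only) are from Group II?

Removed: #2, #5, #7, #12, #13, #15, #20, #22.
Seated jurors 1–6: #1, #3, #4, #6, #8, #9 (alternates #10, #11 not counted).
None of those are in Group II → 0.

0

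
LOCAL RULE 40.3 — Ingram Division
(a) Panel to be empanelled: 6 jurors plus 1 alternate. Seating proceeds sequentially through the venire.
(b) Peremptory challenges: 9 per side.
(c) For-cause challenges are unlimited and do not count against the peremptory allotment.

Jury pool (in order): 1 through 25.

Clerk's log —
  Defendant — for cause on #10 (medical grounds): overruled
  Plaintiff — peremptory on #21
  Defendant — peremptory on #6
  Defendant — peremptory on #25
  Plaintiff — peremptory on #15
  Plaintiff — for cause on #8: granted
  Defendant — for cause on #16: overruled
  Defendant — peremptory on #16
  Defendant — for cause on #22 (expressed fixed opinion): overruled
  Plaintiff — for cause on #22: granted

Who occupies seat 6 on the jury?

Removed: #6, #8, #15, #16, #21, #22, #25. (#10 stays — for-cause denied.)
Seating in order: seats 1–6 → #1, #2, #3, #4, #5, #7; alternates → #9.
So seat 6 is #7.

7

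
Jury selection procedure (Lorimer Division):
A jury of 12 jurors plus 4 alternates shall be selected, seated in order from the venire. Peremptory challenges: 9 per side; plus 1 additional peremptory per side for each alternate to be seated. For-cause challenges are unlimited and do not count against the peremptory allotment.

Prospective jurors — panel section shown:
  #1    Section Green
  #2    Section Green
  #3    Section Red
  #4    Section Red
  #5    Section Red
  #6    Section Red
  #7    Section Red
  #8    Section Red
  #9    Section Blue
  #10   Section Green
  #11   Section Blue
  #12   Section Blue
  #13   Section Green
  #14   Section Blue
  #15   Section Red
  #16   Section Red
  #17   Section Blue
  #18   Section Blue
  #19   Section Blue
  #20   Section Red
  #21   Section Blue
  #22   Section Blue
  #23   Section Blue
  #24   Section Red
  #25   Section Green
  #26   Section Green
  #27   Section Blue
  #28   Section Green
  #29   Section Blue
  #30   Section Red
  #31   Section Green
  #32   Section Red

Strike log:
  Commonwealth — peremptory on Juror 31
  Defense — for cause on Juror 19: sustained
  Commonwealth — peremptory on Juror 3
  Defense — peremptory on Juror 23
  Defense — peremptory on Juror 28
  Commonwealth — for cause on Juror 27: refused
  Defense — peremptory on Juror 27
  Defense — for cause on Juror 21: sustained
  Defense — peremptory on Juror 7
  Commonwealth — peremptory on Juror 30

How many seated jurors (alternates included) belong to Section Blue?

Removed: #3, #7, #19, #21, #23, #27, #28, #30, #31.
Seated (16 incl. alternates): #1, #2, #4, #5, #6, #8, #9, #10, #11, #12, #13, #14, #15, #16, #17, #18.
Of those, in Section Blue: #9, #11, #12, #14, #17, #18 → 6.

6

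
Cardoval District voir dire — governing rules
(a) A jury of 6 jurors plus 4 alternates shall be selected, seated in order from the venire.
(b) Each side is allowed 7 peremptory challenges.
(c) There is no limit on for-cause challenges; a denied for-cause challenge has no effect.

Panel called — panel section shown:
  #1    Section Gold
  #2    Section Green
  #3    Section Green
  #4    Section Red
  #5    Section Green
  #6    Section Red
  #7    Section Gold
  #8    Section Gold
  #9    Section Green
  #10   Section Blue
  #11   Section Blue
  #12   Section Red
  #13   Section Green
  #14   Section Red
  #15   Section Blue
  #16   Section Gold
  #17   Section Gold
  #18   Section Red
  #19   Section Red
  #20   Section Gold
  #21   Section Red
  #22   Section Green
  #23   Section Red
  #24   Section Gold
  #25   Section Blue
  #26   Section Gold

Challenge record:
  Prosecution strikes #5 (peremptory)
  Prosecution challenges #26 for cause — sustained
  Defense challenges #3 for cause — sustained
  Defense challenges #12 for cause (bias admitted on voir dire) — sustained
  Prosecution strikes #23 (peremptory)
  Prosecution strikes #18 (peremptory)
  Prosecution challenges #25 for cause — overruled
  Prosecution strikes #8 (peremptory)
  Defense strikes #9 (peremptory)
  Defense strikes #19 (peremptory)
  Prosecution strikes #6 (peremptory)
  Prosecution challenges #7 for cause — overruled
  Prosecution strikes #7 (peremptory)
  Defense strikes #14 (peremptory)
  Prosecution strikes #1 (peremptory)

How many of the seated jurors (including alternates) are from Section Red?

2

Removed: #1, #3, #5, #6, #7, #8, #9, #12, #14, #18, #19, #23, #26.
Seated (10 incl. alternates): #2, #4, #10, #11, #13, #15, #16, #17, #20, #21.
Of those, in Section Red: #4, #21 → 2.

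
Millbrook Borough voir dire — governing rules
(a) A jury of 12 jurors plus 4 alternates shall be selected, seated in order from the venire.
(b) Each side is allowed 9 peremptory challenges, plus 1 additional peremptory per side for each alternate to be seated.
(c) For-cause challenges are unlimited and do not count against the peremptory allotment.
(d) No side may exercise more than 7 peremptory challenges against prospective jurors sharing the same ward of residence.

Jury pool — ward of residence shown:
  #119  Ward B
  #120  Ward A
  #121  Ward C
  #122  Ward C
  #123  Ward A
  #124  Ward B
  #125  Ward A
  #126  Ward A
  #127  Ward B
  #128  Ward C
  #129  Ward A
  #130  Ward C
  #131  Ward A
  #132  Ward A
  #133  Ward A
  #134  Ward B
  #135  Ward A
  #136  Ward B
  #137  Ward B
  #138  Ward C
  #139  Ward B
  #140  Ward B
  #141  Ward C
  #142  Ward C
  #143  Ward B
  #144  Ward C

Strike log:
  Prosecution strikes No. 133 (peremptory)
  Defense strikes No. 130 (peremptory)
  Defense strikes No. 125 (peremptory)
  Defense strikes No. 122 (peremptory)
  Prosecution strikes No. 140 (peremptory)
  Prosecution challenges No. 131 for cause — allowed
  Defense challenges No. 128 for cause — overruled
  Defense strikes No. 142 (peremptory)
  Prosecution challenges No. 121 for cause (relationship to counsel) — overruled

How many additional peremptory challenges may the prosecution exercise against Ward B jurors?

6

Prosecution peremptories so far: #133, #140 — 2 of 13 used, 11 left overall.
Against Ward B: #140 — 1 used; per-ward cap 7 leaves 6.
Binding limit: min(11, 6) = 6.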